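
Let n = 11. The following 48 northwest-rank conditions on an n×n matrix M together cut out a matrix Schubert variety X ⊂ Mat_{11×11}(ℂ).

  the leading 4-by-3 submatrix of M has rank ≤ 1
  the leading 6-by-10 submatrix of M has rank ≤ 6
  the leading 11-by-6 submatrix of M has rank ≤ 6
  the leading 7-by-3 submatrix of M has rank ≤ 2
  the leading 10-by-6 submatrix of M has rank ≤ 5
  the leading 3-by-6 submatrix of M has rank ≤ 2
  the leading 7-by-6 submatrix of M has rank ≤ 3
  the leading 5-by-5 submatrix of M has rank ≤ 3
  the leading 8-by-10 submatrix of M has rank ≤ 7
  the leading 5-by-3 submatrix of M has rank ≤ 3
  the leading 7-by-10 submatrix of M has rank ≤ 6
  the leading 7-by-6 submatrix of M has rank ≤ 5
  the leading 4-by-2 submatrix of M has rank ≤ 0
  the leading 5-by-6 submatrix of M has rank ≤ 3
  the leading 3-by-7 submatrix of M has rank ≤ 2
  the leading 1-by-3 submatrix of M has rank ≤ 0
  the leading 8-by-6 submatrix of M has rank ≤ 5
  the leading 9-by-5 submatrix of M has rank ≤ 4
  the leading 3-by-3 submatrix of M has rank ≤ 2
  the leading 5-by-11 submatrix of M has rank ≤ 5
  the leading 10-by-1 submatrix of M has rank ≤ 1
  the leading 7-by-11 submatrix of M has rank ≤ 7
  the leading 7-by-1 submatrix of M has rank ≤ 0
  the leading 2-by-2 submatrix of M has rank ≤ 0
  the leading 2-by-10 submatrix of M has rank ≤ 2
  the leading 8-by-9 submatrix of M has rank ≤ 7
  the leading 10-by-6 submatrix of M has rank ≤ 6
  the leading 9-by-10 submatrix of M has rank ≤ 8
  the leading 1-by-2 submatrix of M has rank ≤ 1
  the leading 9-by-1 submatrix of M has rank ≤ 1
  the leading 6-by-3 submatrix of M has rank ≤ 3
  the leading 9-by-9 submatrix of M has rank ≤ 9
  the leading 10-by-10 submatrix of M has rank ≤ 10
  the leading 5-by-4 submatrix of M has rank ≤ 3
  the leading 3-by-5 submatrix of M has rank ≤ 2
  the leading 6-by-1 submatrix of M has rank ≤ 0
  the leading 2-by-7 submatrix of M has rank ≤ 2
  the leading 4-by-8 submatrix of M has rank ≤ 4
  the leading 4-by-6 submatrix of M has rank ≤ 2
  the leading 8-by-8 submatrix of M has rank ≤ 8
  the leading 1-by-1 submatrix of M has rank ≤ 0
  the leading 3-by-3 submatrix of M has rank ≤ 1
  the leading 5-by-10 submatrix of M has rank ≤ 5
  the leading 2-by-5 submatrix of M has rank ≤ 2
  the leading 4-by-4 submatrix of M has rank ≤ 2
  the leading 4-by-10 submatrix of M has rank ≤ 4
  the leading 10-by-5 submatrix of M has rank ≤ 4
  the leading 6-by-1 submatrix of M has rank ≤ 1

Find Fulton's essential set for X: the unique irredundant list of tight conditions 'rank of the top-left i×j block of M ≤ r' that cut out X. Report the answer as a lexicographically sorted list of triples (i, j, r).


Computing R[i][j] = min implied NW-rank bound (n=11, 48 conditions):

  R[1]: 0, 0, 0, 1, 1, 1, 1, 1, 1, 1, 1
  R[2]: 0, 0, 1, 2, 2, 2, 2, 2, 2, 2, 2
  R[3]: 0, 0, 1, 2, 2, 2, 2, 3, 3, 3, 3
  R[4]: 0, 0, 1, 2, 2, 2, 3, 4, 4, 4, 4
  R[5]: 0, 1, 2, 3, 3, 3, 4, 5, 5, 5, 5
  R[6]: 0, 1, 2, 3, 3, 3, 4, 5, 6, 6, 6
  R[7]: 0, 1, 2, 3, 3, 3, 4, 5, 6, 6, 7
  R[8]: 1, 2, 3, 4, 4, 4, 5, 6, 7, 7, 8
  R[9]: 1, 2, 3, 4, 4, 5, 6, 7, 8, 8, 9
  R[10]: 1, 2, 3, 4, 4, 5, 6, 7, 8, 9, 10
  R[11]: 1, 2, 3, 4, 5, 6, 7, 8, 9, 10, 11

the unique w with this rank table is (4, 3, 8, 7, 2, 9, 11, 1, 6, 10, 5).

ℓ(w)=24; the 8 essential cells (i,j,r):

[(1, 3, 0), (3, 7, 2), (4, 2, 0), (4, 6, 2), (7, 1, 0), (7, 6, 3), (7, 10, 6), (10, 5, 4)]


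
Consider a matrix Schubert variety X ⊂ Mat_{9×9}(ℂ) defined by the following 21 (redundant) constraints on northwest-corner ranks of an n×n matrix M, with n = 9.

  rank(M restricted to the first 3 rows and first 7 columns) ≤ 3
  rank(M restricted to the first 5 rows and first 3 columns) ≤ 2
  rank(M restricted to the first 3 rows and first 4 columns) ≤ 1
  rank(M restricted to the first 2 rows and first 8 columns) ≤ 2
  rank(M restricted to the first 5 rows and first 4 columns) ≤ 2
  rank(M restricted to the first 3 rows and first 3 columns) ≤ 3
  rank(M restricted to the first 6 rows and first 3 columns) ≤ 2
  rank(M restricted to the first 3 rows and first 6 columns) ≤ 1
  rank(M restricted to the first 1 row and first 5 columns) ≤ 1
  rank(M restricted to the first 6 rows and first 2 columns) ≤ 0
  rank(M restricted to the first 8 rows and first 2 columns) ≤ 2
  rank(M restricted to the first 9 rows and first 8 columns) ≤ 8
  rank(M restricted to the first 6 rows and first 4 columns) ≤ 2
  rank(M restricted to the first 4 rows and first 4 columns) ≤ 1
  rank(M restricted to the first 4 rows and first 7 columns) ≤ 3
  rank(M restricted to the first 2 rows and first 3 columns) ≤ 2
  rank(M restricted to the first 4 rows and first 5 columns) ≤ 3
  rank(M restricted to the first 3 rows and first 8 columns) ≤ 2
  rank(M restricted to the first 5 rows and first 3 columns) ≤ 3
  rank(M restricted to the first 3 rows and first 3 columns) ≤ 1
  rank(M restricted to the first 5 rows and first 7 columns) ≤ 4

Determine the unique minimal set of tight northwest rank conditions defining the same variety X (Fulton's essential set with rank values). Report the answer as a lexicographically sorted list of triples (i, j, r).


Recovering R(i,j) via the rank-extension bound from the 21 conditions:

  R[1]: 0, 0, 1, 1, 1, 1, 1, 1, 1
  R[2]: 0, 0, 1, 1, 1, 1, 2, 2, 2
  R[3]: 0, 0, 1, 1, 1, 1, 2, 2, 3
  R[4]: 0, 0, 1, 1, 2, 2, 3, 3, 4
  R[5]: 0, 0, 1, 2, 3, 3, 4, 4, 5
  R[6]: 0, 0, 1, 2, 3, 4, 5, 5, 6
  R[7]: 1, 1, 2, 3, 4, 5, 6, 6, 7
  R[8]: 1, 2, 3, 4, 5, 6, 7, 7, 8
  R[9]: 1, 2, 3, 4, 5, 6, 7, 8, 9

giving w = (3, 7, 9, 5, 4, 6, 1, 2, 8) via Δ²R.

Fulton essential set (4 of the 20 Rothe cells):

[(3, 6, 1), (3, 8, 2), (4, 4, 1), (6, 2, 0)]


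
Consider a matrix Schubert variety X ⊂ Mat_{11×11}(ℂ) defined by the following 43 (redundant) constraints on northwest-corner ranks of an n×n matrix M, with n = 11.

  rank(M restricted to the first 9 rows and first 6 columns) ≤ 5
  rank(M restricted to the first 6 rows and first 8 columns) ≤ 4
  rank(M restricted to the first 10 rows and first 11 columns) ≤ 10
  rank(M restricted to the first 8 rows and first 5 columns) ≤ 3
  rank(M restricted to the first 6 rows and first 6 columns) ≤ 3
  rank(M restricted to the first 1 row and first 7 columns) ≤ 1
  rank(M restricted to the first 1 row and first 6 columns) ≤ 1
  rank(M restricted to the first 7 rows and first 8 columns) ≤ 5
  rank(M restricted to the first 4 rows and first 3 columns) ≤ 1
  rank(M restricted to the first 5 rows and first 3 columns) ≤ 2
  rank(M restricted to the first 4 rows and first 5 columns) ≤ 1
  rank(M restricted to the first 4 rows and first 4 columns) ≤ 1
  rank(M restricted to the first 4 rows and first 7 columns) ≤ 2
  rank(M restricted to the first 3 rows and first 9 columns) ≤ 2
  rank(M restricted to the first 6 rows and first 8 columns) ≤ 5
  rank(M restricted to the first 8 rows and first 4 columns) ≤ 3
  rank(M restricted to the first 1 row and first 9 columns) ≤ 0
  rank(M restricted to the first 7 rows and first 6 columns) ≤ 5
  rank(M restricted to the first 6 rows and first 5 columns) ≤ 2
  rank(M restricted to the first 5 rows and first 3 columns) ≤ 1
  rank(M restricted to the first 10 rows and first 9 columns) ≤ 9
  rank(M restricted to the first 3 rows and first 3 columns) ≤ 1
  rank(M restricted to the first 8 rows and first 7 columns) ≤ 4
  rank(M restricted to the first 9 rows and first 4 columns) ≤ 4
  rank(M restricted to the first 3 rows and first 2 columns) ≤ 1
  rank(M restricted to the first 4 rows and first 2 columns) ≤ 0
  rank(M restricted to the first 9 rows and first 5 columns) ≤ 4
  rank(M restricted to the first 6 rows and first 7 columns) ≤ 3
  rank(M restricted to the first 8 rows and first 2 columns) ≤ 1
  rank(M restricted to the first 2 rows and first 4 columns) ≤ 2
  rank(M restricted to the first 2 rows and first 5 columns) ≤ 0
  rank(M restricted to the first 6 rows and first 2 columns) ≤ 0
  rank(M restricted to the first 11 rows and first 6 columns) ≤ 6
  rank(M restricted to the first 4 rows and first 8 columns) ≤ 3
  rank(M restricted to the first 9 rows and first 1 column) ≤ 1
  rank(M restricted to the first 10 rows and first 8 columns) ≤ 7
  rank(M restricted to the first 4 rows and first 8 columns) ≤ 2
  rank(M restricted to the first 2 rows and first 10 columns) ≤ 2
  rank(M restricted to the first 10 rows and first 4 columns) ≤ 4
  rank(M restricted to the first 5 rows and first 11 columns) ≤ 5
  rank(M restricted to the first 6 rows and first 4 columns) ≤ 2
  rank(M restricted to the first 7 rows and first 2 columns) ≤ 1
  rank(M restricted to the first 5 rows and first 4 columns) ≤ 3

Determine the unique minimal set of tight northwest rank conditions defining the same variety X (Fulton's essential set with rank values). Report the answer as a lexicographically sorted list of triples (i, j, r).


Propagating the 43 rank bounds to every northwest block:

  i=1: 0  0  0  0  0  0  0  0  0  1  1
  i=2: 0  0  0  0  0  1  1  1  1  2  2
  i=3: 0  0  1  1  1  2  2  2  2  3  3
  i=4: 0  0  1  1  1  2  2  2  3  4  4
  i=5: 0  0  1  2  2  3  3  3  4  5  5
  i=6: 0  0  1  2  2  3  3  4  5  6  6
  i=7: 1  1  2  3  3  4  4  5  6  7  7
  i=8: 1  1  2  3  3  4  4  5  6  7  8
  i=9: 1  2  3  4  4  5  5  6  7  8  9
  i=10: 1  2  3  4  5  6  6  7  8  9  10
  i=11: 1  2  3  4  5  6  7  8  9  10  11

giving w = (10, 6, 3, 9, 4, 8, 1, 11, 2, 5, 7) via Δ²R.

D(w) has 31 cells with 10 SE-corners; essential set:

[(1, 9, 0), (2, 5, 0), (4, 5, 1), (4, 8, 2), (6, 2, 0), (6, 5, 2), (6, 7, 3), (8, 2, 1), (8, 5, 3), (8, 7, 4)]


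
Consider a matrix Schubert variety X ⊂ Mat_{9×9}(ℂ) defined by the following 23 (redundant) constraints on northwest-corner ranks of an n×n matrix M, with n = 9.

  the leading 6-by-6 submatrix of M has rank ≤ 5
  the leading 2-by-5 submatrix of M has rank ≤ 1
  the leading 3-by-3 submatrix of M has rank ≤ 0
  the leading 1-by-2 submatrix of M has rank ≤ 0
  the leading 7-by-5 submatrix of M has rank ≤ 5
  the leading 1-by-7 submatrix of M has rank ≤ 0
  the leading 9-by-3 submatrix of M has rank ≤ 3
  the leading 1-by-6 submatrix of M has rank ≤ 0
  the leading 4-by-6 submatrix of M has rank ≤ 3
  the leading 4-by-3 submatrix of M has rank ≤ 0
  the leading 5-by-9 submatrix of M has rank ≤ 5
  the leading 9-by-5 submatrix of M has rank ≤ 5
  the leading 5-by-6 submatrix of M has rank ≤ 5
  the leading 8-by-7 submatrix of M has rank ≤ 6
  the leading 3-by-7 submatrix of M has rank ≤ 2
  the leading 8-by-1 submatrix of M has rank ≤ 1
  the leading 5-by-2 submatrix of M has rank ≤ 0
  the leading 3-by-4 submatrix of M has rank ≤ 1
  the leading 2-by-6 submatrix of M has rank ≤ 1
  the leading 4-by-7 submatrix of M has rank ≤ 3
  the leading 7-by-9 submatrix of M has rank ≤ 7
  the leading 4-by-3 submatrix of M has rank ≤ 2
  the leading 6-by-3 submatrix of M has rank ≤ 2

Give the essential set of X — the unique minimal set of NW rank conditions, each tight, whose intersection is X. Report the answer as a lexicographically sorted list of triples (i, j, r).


The tightest implied rank at each (i,j), from the 23 conditions:

  i=1: 0 0 0 0 0 0 0 1 1
  i=2: 0 0 0 1 1 1 1 2 2
  i=3: 0 0 0 1 2 2 2 3 3
  i=4: 0 0 0 1 2 3 3 4 4
  i=5: 0 0 1 2 3 4 4 5 5
  i=6: 1 1 2 3 4 5 5 6 6
  i=7: 1 2 3 4 5 6 6 7 7
  i=8: 1 2 3 4 5 6 6 7 8
  i=9: 1 2 3 4 5 6 7 8 9

so w = (8, 4, 5, 6, 3, 1, 2, 9, 7).

ℓ(w)=19; the 4 essential cells (i,j,r):

[(1, 7, 0), (4, 3, 0), (5, 2, 0), (8, 7, 6)]


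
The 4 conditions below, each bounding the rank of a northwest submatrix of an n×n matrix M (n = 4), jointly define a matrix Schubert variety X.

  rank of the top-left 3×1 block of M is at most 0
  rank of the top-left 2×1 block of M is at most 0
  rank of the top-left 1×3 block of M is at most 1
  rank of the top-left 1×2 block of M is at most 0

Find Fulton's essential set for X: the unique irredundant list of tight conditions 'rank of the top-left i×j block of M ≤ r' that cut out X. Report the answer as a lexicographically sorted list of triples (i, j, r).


Reconstructing r_w from the 4 given conditions:

  0, 0, 1, 1
  0, 1, 2, 2
  0, 1, 2, 3
  1, 2, 3, 4

second differences of R give the permutation w = (3, 2, 4, 1).

D(w) has 4 cells with 2 SE-corners; essential set:

[(1, 2, 0), (3, 1, 0)]


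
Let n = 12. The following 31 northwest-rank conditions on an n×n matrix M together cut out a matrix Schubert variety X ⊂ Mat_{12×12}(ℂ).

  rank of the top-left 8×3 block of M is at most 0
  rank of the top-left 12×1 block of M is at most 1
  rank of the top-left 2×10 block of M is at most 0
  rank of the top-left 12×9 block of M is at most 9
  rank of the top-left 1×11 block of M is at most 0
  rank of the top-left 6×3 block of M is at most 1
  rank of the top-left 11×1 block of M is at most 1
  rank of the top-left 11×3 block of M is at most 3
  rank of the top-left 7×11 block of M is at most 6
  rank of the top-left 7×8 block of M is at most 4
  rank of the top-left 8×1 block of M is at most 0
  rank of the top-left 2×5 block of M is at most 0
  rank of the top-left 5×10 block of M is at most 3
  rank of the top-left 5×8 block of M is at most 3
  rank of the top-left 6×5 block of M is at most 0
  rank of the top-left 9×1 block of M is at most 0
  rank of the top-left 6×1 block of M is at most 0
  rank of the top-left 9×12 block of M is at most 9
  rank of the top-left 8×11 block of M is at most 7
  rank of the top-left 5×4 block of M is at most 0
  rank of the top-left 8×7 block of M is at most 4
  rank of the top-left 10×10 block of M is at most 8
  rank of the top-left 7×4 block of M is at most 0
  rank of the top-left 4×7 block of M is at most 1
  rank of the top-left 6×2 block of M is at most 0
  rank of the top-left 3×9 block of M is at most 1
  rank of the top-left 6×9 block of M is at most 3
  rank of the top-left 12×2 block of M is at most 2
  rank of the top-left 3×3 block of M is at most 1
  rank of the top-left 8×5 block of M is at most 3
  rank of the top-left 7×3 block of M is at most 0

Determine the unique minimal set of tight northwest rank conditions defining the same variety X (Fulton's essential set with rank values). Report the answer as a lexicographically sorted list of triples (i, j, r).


Computing R[i][j] = min implied NW-rank bound (n=12, 31 conditions):

  row 1: 0, 0, 0, 0, 0, 0, 0, 0, 0, 0, 0, 1
  row 2: 0, 0, 0, 0, 0, 0, 0, 0, 0, 0, 1, 2
  row 3: 0, 0, 0, 0, 0, 1, 1, 1, 1, 1, 2, 3
  row 4: 0, 0, 0, 0, 0, 1, 1, 2, 2, 2, 3, 4
  row 5: 0, 0, 0, 0, 0, 1, 2, 3, 3, 3, 4, 5
  row 6: 0, 0, 0, 0, 0, 1, 2, 3, 3, 4, 5, 6
  row 7: 0, 0, 0, 0, 1, 2, 3, 4, 4, 5, 6, 7
  row 8: 0, 0, 0, 1, 2, 3, 4, 5, 5, 6, 7, 8
  row 9: 0, 1, 1, 2, 3, 4, 5, 6, 6, 7, 8, 9
  row 10: 1, 2, 2, 3, 4, 5, 6, 7, 7, 8, 9, 10
  row 11: 1, 2, 3, 4, 5, 6, 7, 8, 8, 9, 10, 11
  row 12: 1, 2, 3, 4, 5, 6, 7, 8, 9, 10, 11, 12

the unique w with this rank table is (12, 11, 6, 8, 7, 10, 5, 4, 2, 1, 3, 9).

Fulton essential set (8 of the 51 Rothe cells):

[(1, 11, 0), (2, 10, 0), (4, 7, 1), (6, 5, 0), (6, 9, 3), (7, 4, 0), (8, 3, 0), (9, 1, 0)]


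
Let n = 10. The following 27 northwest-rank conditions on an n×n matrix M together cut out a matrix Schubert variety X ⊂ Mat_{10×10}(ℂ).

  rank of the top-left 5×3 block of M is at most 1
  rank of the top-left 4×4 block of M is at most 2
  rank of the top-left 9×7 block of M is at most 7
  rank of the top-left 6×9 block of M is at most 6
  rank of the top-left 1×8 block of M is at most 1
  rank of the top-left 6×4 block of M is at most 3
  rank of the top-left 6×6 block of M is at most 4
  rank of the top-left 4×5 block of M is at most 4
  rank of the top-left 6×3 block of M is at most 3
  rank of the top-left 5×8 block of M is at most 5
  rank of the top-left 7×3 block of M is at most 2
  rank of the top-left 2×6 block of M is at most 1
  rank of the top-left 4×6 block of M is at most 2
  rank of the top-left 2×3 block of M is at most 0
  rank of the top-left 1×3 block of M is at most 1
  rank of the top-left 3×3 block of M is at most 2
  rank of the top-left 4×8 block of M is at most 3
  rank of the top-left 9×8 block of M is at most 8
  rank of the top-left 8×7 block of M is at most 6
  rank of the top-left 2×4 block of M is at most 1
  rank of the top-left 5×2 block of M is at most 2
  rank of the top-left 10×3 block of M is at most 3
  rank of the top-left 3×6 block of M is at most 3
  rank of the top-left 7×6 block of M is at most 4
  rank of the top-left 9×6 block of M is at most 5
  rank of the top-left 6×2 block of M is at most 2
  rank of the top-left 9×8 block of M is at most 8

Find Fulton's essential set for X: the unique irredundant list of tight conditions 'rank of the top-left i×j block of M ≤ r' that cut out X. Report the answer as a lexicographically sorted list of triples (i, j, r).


Reconstructing r_w from the 27 given conditions:

  R[1]: 0 | 0 | 0 | 1 | 1 | 1 | 1 | 1 | 1 | 1
  R[2]: 0 | 0 | 0 | 1 | 1 | 1 | 2 | 2 | 2 | 2
  R[3]: 1 | 1 | 1 | 2 | 2 | 2 | 3 | 3 | 3 | 3
  R[4]: 1 | 1 | 1 | 2 | 2 | 2 | 3 | 3 | 4 | 4
  R[5]: 1 | 1 | 1 | 2 | 3 | 3 | 4 | 4 | 5 | 5
  R[6]: 1 | 2 | 2 | 3 | 4 | 4 | 5 | 5 | 6 | 6
  R[7]: 1 | 2 | 2 | 3 | 4 | 4 | 5 | 6 | 7 | 7
  R[8]: 1 | 2 | 3 | 4 | 5 | 5 | 6 | 7 | 8 | 8
  R[9]: 1 | 2 | 3 | 4 | 5 | 5 | 6 | 7 | 8 | 9
  R[10]: 1 | 2 | 3 | 4 | 5 | 6 | 7 | 8 | 9 | 10

giving w = (4, 7, 1, 9, 5, 2, 8, 3, 10, 6) via Δ²R.

D(w) has 18 cells with 8 SE-corners; essential set:

[(2, 3, 0), (2, 6, 1), (4, 6, 2), (4, 8, 3), (5, 3, 1), (7, 3, 2), (7, 6, 4), (9, 6, 5)]


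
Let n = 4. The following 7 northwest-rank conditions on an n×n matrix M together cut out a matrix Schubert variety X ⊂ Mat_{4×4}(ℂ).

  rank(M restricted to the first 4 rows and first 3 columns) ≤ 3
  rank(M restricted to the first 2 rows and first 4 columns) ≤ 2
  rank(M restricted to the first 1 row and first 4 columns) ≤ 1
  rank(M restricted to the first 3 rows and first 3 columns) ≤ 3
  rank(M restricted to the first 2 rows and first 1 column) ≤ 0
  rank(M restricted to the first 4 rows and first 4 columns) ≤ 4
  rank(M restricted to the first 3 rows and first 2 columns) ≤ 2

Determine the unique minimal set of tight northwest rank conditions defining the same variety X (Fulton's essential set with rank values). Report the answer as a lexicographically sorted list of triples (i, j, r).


Computing R[i][j] = min implied NW-rank bound (n=4, 7 conditions):

  row 1: 0  1  1  1
  row 2: 0  1  2  2
  row 3: 1  2  3  3
  row 4: 1  2  3  4

the unique w with this rank table is (2, 3, 1, 4).

D(w) has 2 cells with 1 SE-corner; essential set:

[(2, 1, 0)]


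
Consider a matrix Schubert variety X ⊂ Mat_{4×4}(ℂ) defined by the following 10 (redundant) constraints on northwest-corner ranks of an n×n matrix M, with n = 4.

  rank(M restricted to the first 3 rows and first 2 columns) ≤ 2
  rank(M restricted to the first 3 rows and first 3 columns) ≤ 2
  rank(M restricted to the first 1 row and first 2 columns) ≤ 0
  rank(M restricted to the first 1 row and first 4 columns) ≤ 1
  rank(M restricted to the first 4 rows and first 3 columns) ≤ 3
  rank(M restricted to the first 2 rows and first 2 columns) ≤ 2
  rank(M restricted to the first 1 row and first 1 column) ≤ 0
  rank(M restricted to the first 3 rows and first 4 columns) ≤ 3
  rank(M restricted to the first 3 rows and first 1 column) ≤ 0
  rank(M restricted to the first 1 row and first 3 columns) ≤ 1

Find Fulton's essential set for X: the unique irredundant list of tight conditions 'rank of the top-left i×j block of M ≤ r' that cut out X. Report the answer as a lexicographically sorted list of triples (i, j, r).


Propagating the 10 rank bounds to every northwest block:

  R[1]: 0 | 0 | 1 | 1
  R[2]: 0 | 1 | 2 | 2
  R[3]: 0 | 1 | 2 | 3
  R[4]: 1 | 2 | 3 | 4

second differences of R give the permutation w = (3, 2, 4, 1).

2 SE-corners of the 4-cell Rothe diagram give Ess(w):

[(1, 2, 0), (3, 1, 0)]


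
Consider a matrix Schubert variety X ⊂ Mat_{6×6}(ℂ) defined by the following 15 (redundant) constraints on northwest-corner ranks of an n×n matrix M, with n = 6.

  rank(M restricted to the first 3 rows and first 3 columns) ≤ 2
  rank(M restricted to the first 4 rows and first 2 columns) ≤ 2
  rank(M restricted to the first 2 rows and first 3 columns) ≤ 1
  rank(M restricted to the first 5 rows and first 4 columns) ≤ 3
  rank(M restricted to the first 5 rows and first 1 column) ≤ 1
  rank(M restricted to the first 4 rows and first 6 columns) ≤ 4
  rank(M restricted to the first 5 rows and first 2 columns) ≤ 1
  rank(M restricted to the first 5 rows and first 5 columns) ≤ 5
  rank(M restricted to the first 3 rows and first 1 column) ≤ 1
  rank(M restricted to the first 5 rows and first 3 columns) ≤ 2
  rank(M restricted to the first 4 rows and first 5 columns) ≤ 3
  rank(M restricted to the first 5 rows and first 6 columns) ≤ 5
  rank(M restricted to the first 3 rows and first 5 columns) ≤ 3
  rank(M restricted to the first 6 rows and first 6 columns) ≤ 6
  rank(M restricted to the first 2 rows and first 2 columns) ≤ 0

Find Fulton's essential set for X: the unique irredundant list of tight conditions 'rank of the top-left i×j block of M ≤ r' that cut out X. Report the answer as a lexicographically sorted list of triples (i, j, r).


Recovering R(i,j) via the rank-extension bound from the 15 conditions:

  i=1: 0, 0, 1, 1, 1, 1
  i=2: 0, 0, 1, 2, 2, 2
  i=3: 1, 1, 2, 3, 3, 3
  i=4: 1, 1, 2, 3, 3, 4
  i=5: 1, 1, 2, 3, 4, 5
  i=6: 1, 2, 3, 4, 5, 6

second differences of R give the permutation w = (3, 4, 1, 6, 5, 2).

ℓ(w)=7; the 3 essential cells (i,j,r):

[(2, 2, 0), (4, 5, 3), (5, 2, 1)]


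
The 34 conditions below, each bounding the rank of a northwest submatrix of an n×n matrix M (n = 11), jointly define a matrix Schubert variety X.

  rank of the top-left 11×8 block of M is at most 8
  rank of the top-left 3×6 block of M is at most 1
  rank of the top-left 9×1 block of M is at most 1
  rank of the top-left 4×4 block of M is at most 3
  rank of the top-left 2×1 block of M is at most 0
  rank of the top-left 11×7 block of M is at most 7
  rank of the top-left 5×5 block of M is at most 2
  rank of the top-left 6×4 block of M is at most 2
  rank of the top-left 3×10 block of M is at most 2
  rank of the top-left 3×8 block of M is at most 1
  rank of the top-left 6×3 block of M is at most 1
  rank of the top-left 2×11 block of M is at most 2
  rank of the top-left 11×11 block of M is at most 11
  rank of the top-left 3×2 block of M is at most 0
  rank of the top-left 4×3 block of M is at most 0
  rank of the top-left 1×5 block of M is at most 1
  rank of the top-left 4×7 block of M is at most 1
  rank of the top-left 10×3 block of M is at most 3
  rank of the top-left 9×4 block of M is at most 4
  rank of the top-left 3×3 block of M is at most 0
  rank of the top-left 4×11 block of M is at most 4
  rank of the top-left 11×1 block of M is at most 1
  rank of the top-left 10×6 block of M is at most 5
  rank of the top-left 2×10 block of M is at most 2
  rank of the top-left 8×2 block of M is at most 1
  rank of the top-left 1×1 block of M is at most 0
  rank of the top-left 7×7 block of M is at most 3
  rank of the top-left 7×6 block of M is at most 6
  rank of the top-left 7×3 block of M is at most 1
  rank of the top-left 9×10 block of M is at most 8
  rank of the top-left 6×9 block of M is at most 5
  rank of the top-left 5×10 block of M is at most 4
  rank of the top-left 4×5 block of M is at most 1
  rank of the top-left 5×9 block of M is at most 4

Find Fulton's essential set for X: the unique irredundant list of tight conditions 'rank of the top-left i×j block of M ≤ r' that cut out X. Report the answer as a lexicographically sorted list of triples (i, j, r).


Computing R[i][j] = min implied NW-rank bound (n=11, 34 conditions):

  i=1: 0, 0, 0, 1, 1, 1, 1, 1, 1, 1, 1
  i=2: 0, 0, 0, 1, 1, 1, 1, 1, 2, 2, 2
  i=3: 0, 0, 0, 1, 1, 1, 1, 1, 2, 2, 3
  i=4: 0, 0, 0, 1, 1, 1, 1, 2, 3, 3, 4
  i=5: 1, 1, 1, 2, 2, 2, 2, 3, 4, 4, 5
  i=6: 1, 1, 1, 2, 3, 3, 3, 4, 5, 5, 6
  i=7: 1, 1, 1, 2, 3, 3, 3, 4, 5, 6, 7
  i=8: 1, 1, 2, 3, 4, 4, 4, 5, 6, 7, 8
  i=9: 1, 2, 3, 4, 5, 5, 5, 6, 7, 8, 9
  i=10: 1, 2, 3, 4, 5, 5, 6, 7, 8, 9, 10
  i=11: 1, 2, 3, 4, 5, 6, 7, 8, 9, 10, 11

second differences of R give the permutation w = (4, 9, 11, 8, 1, 5, 10, 3, 2, 7, 6).

D(w) has 32 cells with 8 SE-corners; essential set:

[(3, 8, 1), (3, 10, 2), (4, 3, 0), (4, 7, 1), (7, 3, 1), (7, 7, 3), (8, 2, 1), (10, 6, 5)]


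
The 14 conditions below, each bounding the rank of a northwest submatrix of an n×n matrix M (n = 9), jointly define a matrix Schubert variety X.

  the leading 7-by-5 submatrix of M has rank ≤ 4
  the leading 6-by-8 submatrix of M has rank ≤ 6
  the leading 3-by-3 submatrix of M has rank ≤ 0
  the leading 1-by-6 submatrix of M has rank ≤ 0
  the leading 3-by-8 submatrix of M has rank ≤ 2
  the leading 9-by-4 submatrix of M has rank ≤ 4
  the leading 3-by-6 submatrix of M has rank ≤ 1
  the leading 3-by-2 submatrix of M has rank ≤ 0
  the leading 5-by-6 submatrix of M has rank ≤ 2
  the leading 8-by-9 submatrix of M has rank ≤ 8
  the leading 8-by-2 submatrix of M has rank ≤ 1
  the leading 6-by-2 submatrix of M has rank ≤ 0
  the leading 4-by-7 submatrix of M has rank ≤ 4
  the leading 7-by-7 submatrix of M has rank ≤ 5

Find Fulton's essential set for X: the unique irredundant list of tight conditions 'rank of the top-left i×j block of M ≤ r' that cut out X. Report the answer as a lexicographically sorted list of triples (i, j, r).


Recovering R(i,j) via the rank-extension bound from the 14 conditions:

  row 1: 0 0 0 0 0 0 1 1 1
  row 2: 0 0 0 1 1 1 2 2 2
  row 3: 0 0 0 1 1 1 2 2 3
  row 4: 0 0 1 2 2 2 3 3 4
  row 5: 0 0 1 2 2 2 3 4 5
  row 6: 0 0 1 2 3 3 4 5 6
  row 7: 1 1 2 3 4 4 5 6 7
  row 8: 1 1 2 3 4 5 6 7 8
  row 9: 1 2 3 4 5 6 7 8 9

giving w = (7, 4, 9, 3, 8, 5, 1, 6, 2) via Δ²R.

|D(w)|=24, |Ess(w)|=7:

[(1, 6, 0), (3, 3, 0), (3, 6, 1), (3, 8, 2), (5, 6, 2), (6, 2, 0), (8, 2, 1)]


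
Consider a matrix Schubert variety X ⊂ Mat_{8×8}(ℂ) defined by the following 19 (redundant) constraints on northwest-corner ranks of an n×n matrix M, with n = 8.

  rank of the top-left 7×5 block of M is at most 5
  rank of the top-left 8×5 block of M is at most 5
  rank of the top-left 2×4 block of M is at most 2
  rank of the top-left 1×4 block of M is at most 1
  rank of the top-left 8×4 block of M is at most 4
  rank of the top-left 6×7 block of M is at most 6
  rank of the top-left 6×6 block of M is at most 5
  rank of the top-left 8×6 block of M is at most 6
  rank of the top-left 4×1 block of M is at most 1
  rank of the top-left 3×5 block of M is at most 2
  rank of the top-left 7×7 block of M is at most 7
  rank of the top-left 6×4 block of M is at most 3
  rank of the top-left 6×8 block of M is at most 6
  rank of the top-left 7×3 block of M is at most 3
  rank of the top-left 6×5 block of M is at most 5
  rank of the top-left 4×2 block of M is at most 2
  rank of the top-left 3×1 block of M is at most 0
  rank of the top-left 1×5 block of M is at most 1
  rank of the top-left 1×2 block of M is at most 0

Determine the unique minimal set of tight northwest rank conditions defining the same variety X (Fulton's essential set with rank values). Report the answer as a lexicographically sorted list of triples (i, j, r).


Rank table r_w(8×8) implied by the 19 constraints:

  0, 0, 1, 1, 1, 1, 1, 1
  0, 1, 2, 2, 2, 2, 2, 2
  0, 1, 2, 2, 2, 3, 3, 3
  1, 2, 3, 3, 3, 4, 4, 4
  1, 2, 3, 3, 4, 5, 5, 5
  1, 2, 3, 3, 4, 5, 6, 6
  1, 2, 3, 4, 5, 6, 7, 7
  1, 2, 3, 4, 5, 6, 7, 8

so w = (3, 2, 6, 1, 5, 7, 4, 8).

4 SE-corners of the 8-cell Rothe diagram give Ess(w):

[(1, 2, 0), (3, 1, 0), (3, 5, 2), (6, 4, 3)]


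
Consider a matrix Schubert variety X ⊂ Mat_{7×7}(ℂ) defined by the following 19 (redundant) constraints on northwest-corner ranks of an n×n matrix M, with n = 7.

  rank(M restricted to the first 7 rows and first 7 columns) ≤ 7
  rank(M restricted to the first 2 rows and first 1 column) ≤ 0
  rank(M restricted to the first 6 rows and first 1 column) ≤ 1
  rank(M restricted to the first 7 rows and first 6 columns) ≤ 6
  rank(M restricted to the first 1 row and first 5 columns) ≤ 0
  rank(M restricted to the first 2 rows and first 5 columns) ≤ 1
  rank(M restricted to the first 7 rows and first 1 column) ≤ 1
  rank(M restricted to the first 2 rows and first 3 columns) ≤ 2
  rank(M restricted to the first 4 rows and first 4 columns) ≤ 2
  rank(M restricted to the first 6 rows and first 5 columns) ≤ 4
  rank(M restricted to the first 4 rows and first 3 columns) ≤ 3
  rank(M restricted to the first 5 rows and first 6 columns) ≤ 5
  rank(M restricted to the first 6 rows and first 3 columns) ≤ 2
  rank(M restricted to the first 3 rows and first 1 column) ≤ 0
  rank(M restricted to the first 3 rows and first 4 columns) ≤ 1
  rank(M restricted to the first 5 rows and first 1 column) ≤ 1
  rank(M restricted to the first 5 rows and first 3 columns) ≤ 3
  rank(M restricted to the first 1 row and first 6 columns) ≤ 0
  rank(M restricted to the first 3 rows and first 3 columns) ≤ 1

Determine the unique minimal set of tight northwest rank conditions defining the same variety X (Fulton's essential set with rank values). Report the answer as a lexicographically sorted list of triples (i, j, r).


Reconstructing r_w from the 19 given conditions:

  0 0 0 0 0 0 1
  0 1 1 1 1 1 2
  0 1 1 1 2 2 3
  1 2 2 2 3 3 4
  1 2 2 3 4 4 5
  1 2 2 3 4 5 6
  1 2 3 4 5 6 7

so w = (7, 2, 5, 1, 4, 6, 3).

|D(w)|=12, |Ess(w)|=4:

[(1, 6, 0), (3, 1, 0), (3, 4, 1), (6, 3, 2)]


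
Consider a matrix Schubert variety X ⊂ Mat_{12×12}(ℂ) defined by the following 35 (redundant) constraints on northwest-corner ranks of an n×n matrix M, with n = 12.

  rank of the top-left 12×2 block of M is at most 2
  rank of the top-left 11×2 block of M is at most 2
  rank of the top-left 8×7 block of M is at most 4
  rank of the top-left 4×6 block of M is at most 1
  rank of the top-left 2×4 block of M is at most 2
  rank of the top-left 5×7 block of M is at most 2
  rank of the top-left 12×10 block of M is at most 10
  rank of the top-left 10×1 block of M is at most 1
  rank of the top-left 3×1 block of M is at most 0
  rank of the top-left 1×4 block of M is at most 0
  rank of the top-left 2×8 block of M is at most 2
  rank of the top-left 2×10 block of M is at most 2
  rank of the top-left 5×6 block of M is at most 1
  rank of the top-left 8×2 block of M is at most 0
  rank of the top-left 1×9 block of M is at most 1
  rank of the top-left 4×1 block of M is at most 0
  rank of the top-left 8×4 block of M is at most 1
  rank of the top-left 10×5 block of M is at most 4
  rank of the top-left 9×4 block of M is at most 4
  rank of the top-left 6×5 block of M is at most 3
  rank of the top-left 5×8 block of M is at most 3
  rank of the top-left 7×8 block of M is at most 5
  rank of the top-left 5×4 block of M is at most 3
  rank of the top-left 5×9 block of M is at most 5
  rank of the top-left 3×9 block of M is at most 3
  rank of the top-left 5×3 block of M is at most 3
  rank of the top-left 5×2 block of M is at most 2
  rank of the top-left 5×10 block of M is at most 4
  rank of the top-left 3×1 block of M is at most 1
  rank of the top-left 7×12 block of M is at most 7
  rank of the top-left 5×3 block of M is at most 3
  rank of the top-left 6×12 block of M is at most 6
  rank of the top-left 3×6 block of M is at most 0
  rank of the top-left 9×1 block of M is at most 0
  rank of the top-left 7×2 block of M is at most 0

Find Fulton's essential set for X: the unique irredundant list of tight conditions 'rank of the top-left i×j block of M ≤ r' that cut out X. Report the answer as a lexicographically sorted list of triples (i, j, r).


Propagating the 35 rank bounds to every northwest block:

  row 1: 0 0 0 0 0 0 1 1 1 1 1 1
  row 2: 0 0 0 0 0 0 1 2 2 2 2 2
  row 3: 0 0 0 0 0 0 1 2 3 3 3 3
  row 4: 0 0 1 1 1 1 2 3 4 4 4 4
  row 5: 0 0 1 1 1 1 2 3 4 4 5 5
  row 6: 0 0 1 1 2 2 3 4 5 5 6 6
  row 7: 0 0 1 1 2 3 4 5 6 6 7 7
  row 8: 0 0 1 1 2 3 4 5 6 7 8 8
  row 9: 0 1 2 2 3 4 5 6 7 8 9 9
  row 10: 1 2 3 3 4 5 6 7 8 9 10 10
  row 11: 1 2 3 4 5 6 7 8 9 10 11 11
  row 12: 1 2 3 4 5 6 7 8 9 10 11 12

second differences of R give the permutation w = (7, 8, 9, 3, 11, 5, 6, 10, 2, 1, 4, 12).

Rothe diagram D(w) (36 cells), 6 SE-corners (essential conditions):

[(3, 6, 0), (5, 6, 1), (5, 10, 4), (8, 2, 0), (8, 4, 1), (9, 1, 0)]


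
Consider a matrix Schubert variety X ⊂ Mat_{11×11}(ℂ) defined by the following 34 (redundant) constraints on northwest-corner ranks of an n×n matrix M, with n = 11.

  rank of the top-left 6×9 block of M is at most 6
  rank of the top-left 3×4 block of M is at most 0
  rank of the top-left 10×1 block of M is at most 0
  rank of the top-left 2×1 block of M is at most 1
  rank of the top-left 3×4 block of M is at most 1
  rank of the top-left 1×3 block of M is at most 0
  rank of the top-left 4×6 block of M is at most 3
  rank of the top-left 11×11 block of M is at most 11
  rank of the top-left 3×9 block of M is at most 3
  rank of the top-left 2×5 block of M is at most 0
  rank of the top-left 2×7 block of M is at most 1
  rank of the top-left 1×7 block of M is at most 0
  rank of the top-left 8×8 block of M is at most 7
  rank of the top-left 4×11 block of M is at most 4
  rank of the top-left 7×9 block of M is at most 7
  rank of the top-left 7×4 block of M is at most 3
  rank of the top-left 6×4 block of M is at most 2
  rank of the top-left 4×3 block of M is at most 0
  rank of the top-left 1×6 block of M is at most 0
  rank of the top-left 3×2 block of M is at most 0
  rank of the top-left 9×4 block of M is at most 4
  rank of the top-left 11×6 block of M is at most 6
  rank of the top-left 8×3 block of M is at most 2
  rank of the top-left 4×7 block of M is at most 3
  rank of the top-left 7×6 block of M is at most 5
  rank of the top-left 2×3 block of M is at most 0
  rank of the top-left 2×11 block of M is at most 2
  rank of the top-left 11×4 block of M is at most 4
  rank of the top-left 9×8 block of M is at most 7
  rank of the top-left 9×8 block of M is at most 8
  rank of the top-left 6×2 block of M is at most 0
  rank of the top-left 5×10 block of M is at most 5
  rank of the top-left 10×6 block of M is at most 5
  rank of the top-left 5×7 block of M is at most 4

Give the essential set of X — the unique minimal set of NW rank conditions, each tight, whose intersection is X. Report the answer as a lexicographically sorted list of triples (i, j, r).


Reconstructing r_w from the 34 given conditions:

  row 1: 0, 0, 0, 0, 0, 0, 0, 1, 1, 1, 1
  row 2: 0, 0, 0, 0, 0, 1, 1, 2, 2, 2, 2
  row 3: 0, 0, 0, 0, 1, 2, 2, 3, 3, 3, 3
  row 4: 0, 0, 0, 1, 2, 3, 3, 4, 4, 4, 4
  row 5: 0, 0, 1, 2, 3, 4, 4, 5, 5, 5, 5
  row 6: 0, 0, 1, 2, 3, 4, 5, 6, 6, 6, 6
  row 7: 0, 1, 2, 3, 4, 5, 6, 7, 7, 7, 7
  row 8: 0, 1, 2, 3, 4, 5, 6, 7, 8, 8, 8
  row 9: 0, 1, 2, 3, 4, 5, 6, 7, 8, 9, 9
  row 10: 0, 1, 2, 3, 4, 5, 6, 7, 8, 9, 10
  row 11: 1, 2, 3, 4, 5, 6, 7, 8, 9, 10, 11

reading off 1-entries of Δ²R: w = (8, 6, 5, 4, 3, 7, 2, 9, 10, 11, 1).

ℓ(w)=27; the 6 essential cells (i,j,r):

[(1, 7, 0), (2, 5, 0), (3, 4, 0), (4, 3, 0), (6, 2, 0), (10, 1, 0)]


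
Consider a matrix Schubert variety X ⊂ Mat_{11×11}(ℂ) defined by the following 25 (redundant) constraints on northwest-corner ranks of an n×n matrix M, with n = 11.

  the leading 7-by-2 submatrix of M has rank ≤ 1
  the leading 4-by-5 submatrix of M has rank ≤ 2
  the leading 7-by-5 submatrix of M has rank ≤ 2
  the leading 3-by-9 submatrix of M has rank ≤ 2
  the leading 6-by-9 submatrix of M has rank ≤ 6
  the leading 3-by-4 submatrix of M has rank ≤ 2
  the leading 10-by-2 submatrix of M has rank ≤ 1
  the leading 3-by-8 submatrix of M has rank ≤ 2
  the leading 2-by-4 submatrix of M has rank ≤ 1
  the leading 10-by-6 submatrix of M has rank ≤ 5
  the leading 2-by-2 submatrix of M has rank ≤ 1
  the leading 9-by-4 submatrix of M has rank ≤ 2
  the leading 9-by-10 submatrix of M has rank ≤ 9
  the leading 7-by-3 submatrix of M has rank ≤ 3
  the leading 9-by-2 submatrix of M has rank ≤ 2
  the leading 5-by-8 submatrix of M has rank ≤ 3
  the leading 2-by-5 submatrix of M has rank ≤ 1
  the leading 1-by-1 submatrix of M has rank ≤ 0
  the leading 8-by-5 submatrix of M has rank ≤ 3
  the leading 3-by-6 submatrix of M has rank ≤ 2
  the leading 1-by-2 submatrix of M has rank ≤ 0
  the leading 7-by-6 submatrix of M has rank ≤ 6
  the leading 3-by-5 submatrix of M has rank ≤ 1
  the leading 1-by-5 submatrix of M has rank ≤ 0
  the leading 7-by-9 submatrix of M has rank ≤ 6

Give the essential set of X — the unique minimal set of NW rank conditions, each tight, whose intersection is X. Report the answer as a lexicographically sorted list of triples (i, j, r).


Propagating the 25 rank bounds to every northwest block:

  row 1: 0 0 0 0 0 1 1 1 1 1 1
  row 2: 1 1 1 1 1 2 2 2 2 2 2
  row 3: 1 1 1 1 1 2 2 2 2 3 3
  row 4: 1 1 2 2 2 3 3 3 3 4 4
  row 5: 1 1 2 2 2 3 3 3 4 5 5
  row 6: 1 1 2 2 2 3 4 4 5 6 6
  row 7: 1 1 2 2 2 3 4 5 6 7 7
  row 8: 1 1 2 2 3 4 5 6 7 8 8
  row 9: 1 1 2 2 3 4 5 6 7 8 9
  row 10: 1 1 2 3 4 5 6 7 8 9 10
  row 11: 1 2 3 4 5 6 7 8 9 10 11

reading off 1-entries of Δ²R: w = (6, 1, 10, 3, 9, 7, 8, 5, 11, 4, 2).

Fulton essential set (7 of the 29 Rothe cells):

[(1, 5, 0), (3, 5, 1), (3, 9, 2), (5, 8, 3), (7, 5, 2), (9, 4, 2), (10, 2, 1)]


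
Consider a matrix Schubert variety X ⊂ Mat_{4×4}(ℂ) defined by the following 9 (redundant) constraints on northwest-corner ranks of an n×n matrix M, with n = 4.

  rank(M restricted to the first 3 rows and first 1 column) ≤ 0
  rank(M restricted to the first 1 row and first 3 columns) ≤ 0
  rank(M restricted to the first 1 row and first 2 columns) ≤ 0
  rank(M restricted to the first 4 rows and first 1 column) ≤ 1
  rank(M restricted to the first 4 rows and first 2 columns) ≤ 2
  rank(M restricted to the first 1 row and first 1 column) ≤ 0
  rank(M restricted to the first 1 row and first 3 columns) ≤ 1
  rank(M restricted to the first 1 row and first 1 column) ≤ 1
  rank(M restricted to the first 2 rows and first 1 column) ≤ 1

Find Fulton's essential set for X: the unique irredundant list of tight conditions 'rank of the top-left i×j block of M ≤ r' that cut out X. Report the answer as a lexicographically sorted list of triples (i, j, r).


Recovering R(i,j) via the rank-extension bound from the 9 conditions:

  i=1: 0, 0, 0, 1
  i=2: 0, 1, 1, 2
  i=3: 0, 1, 2, 3
  i=4: 1, 2, 3, 4

reading off 1-entries of Δ²R: w = (4, 2, 3, 1).

|D(w)|=5, |Ess(w)|=2:

[(1, 3, 0), (3, 1, 0)]


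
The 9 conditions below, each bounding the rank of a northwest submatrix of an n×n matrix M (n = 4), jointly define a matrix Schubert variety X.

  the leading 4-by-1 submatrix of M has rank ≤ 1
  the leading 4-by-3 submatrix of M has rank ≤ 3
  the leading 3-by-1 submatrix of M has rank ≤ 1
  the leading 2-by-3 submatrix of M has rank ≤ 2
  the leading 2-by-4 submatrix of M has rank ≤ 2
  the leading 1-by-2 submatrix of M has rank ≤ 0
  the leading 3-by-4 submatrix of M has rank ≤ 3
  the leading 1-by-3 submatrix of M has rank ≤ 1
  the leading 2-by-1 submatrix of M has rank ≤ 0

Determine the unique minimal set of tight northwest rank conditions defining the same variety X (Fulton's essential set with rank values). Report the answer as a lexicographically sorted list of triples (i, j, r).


Computing R[i][j] = min implied NW-rank bound (n=4, 9 conditions):

  row 1: 0  0  1  1
  row 2: 0  1  2  2
  row 3: 1  2  3  3
  row 4: 1  2  3  4

hence w(1..4) = (3, 2, 1, 4).

|D(w)|=3, |Ess(w)|=2:

[(1, 2, 0), (2, 1, 0)]


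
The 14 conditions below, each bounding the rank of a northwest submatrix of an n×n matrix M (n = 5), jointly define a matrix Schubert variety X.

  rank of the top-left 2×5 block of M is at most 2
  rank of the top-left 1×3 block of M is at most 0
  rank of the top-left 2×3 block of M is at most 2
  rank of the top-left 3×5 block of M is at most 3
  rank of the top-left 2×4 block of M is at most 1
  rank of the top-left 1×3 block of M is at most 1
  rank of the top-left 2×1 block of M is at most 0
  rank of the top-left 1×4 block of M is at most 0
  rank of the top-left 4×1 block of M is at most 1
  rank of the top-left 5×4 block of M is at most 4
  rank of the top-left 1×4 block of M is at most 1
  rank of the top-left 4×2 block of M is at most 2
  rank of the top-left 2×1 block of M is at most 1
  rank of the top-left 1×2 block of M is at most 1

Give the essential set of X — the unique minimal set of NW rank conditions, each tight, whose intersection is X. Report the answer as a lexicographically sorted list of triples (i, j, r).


Recovering R(i,j) via the rank-extension bound from the 14 conditions:

  0, 0, 0, 0, 1
  0, 1, 1, 1, 2
  1, 2, 2, 2, 3
  1, 2, 3, 3, 4
  1, 2, 3, 4, 5

giving w = (5, 2, 1, 3, 4) via Δ²R.

2 SE-corners of the 5-cell Rothe diagram give Ess(w):

[(1, 4, 0), (2, 1, 0)]
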